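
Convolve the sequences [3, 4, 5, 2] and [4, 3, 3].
y[0] = 3×4 = 12; y[1] = 3×3 + 4×4 = 25; y[2] = 3×3 + 4×3 + 5×4 = 41; y[3] = 4×3 + 5×3 + 2×4 = 35; y[4] = 5×3 + 2×3 = 21; y[5] = 2×3 = 6

[12, 25, 41, 35, 21, 6]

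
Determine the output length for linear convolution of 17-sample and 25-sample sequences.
Linear/full convolution length: m + n - 1 = 17 + 25 - 1 = 41

41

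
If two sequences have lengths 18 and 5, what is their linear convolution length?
Linear/full convolution length: m + n - 1 = 18 + 5 - 1 = 22

22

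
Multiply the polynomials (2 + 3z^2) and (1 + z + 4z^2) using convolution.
Ascending coefficients: a = [2, 0, 3], b = [1, 1, 4]. c[0] = 2×1 = 2; c[1] = 2×1 + 0×1 = 2; c[2] = 2×4 + 0×1 + 3×1 = 11; c[3] = 0×4 + 3×1 = 3; c[4] = 3×4 = 12. Result coefficients: [2, 2, 11, 3, 12] → 2 + 2z + 11z^2 + 3z^3 + 12z^4

2 + 2z + 11z^2 + 3z^3 + 12z^4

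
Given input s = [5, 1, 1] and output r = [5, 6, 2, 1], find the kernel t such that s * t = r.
Output length 4 = len(s) + len(t) - 1 ⇒ len(t) = 2. Solve t forward using t[k] = (r[k] - Σ_{i≥1} s[i]·t[k-i]) / s[0]: t[0] = r[0] / s[0] = 5 / 5 = 1; t[1] = (r[1] - 1×1) / s[0] = (6 - 1×1) / 5 = 1. So t = [1, 1]. Forward-check [5, 1, 1] * [1, 1]: r[0] = 5×1 = 5; r[1] = 5×1 + 1×1 = 6; r[2] = 1×1 + 1×1 = 2; r[3] = 1×1 = 1 → [5, 6, 2, 1] ✓

[1, 1]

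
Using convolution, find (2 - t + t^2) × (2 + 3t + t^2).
Ascending coefficients: a = [2, -1, 1], b = [2, 3, 1]. c[0] = 2×2 = 4; c[1] = 2×3 + -1×2 = 4; c[2] = 2×1 + -1×3 + 1×2 = 1; c[3] = -1×1 + 1×3 = 2; c[4] = 1×1 = 1. Result coefficients: [4, 4, 1, 2, 1] → 4 + 4t + t^2 + 2t^3 + t^4

4 + 4t + t^2 + 2t^3 + t^4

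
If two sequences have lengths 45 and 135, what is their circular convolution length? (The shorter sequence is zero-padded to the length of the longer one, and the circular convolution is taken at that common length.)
Circular convolution (zero-padding the shorter input) has length max(m, n) = max(45, 135) = 135

135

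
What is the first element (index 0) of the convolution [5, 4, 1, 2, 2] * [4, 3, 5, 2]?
Use y[k] = Σ_i a[i]·b[k-i] at k=0. y[0] = 5×4 = 20

20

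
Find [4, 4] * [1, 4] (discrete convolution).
y[0] = 4×1 = 4; y[1] = 4×4 + 4×1 = 20; y[2] = 4×4 = 16

[4, 20, 16]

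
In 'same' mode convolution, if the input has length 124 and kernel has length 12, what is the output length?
'Same' mode returns an output with the same length as the input: 124

124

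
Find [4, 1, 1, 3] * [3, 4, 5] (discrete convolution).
y[0] = 4×3 = 12; y[1] = 4×4 + 1×3 = 19; y[2] = 4×5 + 1×4 + 1×3 = 27; y[3] = 1×5 + 1×4 + 3×3 = 18; y[4] = 1×5 + 3×4 = 17; y[5] = 3×5 = 15

[12, 19, 27, 18, 17, 15]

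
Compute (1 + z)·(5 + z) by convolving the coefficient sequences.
Ascending coefficients: a = [1, 1], b = [5, 1]. c[0] = 1×5 = 5; c[1] = 1×1 + 1×5 = 6; c[2] = 1×1 = 1. Result coefficients: [5, 6, 1] → 5 + 6z + z^2

5 + 6z + z^2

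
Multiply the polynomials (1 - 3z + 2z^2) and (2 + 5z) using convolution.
Ascending coefficients: a = [1, -3, 2], b = [2, 5]. c[0] = 1×2 = 2; c[1] = 1×5 + -3×2 = -1; c[2] = -3×5 + 2×2 = -11; c[3] = 2×5 = 10. Result coefficients: [2, -1, -11, 10] → 2 - z - 11z^2 + 10z^3

2 - z - 11z^2 + 10z^3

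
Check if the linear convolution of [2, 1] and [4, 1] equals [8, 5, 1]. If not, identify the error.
Recompute linear convolution of [2, 1] and [4, 1]: y[0] = 2×4 = 8; y[1] = 2×1 + 1×4 = 6; y[2] = 1×1 = 1 → [8, 6, 1]. Compare to given [8, 5, 1]: they differ at index 1: given 5, correct 6, so answer: No

No. Error at index 1: given 5, correct 6.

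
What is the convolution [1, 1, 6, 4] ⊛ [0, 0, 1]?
y[0] = 1×0 = 0; y[1] = 1×0 + 1×0 = 0; y[2] = 1×1 + 1×0 + 6×0 = 1; y[3] = 1×1 + 6×0 + 4×0 = 1; y[4] = 6×1 + 4×0 = 6; y[5] = 4×1 = 4

[0, 0, 1, 1, 6, 4]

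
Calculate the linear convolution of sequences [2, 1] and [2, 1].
y[0] = 2×2 = 4; y[1] = 2×1 + 1×2 = 4; y[2] = 1×1 = 1

[4, 4, 1]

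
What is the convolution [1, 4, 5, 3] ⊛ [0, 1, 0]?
y[0] = 1×0 = 0; y[1] = 1×1 + 4×0 = 1; y[2] = 1×0 + 4×1 + 5×0 = 4; y[3] = 4×0 + 5×1 + 3×0 = 5; y[4] = 5×0 + 3×1 = 3; y[5] = 3×0 = 0

[0, 1, 4, 5, 3, 0]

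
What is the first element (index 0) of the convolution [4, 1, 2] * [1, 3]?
Use y[k] = Σ_i a[i]·b[k-i] at k=0. y[0] = 4×1 = 4

4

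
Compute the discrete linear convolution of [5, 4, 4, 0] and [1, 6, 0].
y[0] = 5×1 = 5; y[1] = 5×6 + 4×1 = 34; y[2] = 5×0 + 4×6 + 4×1 = 28; y[3] = 4×0 + 4×6 + 0×1 = 24; y[4] = 4×0 + 0×6 = 0; y[5] = 0×0 = 0

[5, 34, 28, 24, 0, 0]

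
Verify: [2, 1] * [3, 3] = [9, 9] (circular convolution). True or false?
Recompute circular convolution of [2, 1] and [3, 3]: y[0] = 2×3 + 1×3 = 9; y[1] = 2×3 + 1×3 = 9 → [9, 9]. Given [9, 9] matches, so answer: Yes

Yes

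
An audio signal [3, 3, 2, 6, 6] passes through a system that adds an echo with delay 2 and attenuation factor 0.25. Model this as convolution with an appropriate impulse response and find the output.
Direct-path + delayed-attenuated-path model → impulse response h = [1, 0, 0.25] (1 at lag 0, 0.25 at lag 2). Output y[n] = x[n] + 0.25·x[n - 2] (with x[n] = 0 outside 0..4): y[0] = 3 + 0.25×0 = 3; y[1] = 3 + 0.25×0 = 3; y[2] = 2 + 0.25×3 = 2.75; y[3] = 6 + 0.25×3 = 6.75; y[4] = 6 + 0.25×2 = 6.5; y[5] = 0 + 0.25×6 = 1.5; y[6] = 0 + 0.25×6 = 1.5. So y = [3, 3, 2.75, 6.75, 6.5, 1.5, 1.5]

[3, 3, 2.75, 6.75, 6.5, 1.5, 1.5]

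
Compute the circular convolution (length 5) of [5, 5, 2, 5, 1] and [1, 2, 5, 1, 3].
Use y[k] = Σ_j s[j]·t[(k-j) mod 5]. y[0] = 5×1 + 5×3 + 2×1 + 5×5 + 1×2 = 49; y[1] = 5×2 + 5×1 + 2×3 + 5×1 + 1×5 = 31; y[2] = 5×5 + 5×2 + 2×1 + 5×3 + 1×1 = 53; y[3] = 5×1 + 5×5 + 2×2 + 5×1 + 1×3 = 42; y[4] = 5×3 + 5×1 + 2×5 + 5×2 + 1×1 = 41. Result: [49, 31, 53, 42, 41]

[49, 31, 53, 42, 41]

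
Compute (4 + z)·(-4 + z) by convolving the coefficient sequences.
Ascending coefficients: a = [4, 1], b = [-4, 1]. c[0] = 4×-4 = -16; c[1] = 4×1 + 1×-4 = 0; c[2] = 1×1 = 1. Result coefficients: [-16, 0, 1] → -16 + z^2

-16 + z^2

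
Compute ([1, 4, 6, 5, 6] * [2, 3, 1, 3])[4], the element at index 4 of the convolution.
Use y[k] = Σ_i a[i]·b[k-i] at k=4. y[4] = 4×3 + 6×1 + 5×3 + 6×2 = 45

45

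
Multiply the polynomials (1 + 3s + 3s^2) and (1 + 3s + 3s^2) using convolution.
Ascending coefficients: a = [1, 3, 3], b = [1, 3, 3]. c[0] = 1×1 = 1; c[1] = 1×3 + 3×1 = 6; c[2] = 1×3 + 3×3 + 3×1 = 15; c[3] = 3×3 + 3×3 = 18; c[4] = 3×3 = 9. Result coefficients: [1, 6, 15, 18, 9] → 1 + 6s + 15s^2 + 18s^3 + 9s^4

1 + 6s + 15s^2 + 18s^3 + 9s^4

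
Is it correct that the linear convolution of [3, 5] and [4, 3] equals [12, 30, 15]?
Recompute linear convolution of [3, 5] and [4, 3]: y[0] = 3×4 = 12; y[1] = 3×3 + 5×4 = 29; y[2] = 5×3 = 15 → [12, 29, 15]. Compare to given [12, 30, 15]: they differ at index 1: given 30, correct 29, so answer: No

No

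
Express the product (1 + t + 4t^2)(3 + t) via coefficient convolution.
Ascending coefficients: a = [1, 1, 4], b = [3, 1]. c[0] = 1×3 = 3; c[1] = 1×1 + 1×3 = 4; c[2] = 1×1 + 4×3 = 13; c[3] = 4×1 = 4. Result coefficients: [3, 4, 13, 4] → 3 + 4t + 13t^2 + 4t^3

3 + 4t + 13t^2 + 4t^3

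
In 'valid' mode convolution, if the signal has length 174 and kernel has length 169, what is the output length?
'Valid' mode counts only positions where the kernel fully overlaps the signal: m - n + 1 = 174 - 169 + 1 = 6

6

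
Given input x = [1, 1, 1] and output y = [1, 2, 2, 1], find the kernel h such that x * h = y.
Output length 4 = len(x) + len(h) - 1 ⇒ len(h) = 2. Solve h forward using h[k] = (y[k] - Σ_{i≥1} x[i]·h[k-i]) / x[0]: h[0] = y[0] / x[0] = 1 / 1 = 1; h[1] = (y[1] - 1×1) / x[0] = (2 - 1×1) / 1 = 1. So h = [1, 1]. Forward-check [1, 1, 1] * [1, 1]: y[0] = 1×1 = 1; y[1] = 1×1 + 1×1 = 2; y[2] = 1×1 + 1×1 = 2; y[3] = 1×1 = 1 → [1, 2, 2, 1] ✓

[1, 1]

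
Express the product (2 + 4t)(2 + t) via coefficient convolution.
Ascending coefficients: a = [2, 4], b = [2, 1]. c[0] = 2×2 = 4; c[1] = 2×1 + 4×2 = 10; c[2] = 4×1 = 4. Result coefficients: [4, 10, 4] → 4 + 10t + 4t^2

4 + 10t + 4t^2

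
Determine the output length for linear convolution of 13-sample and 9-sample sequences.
Linear/full convolution length: m + n - 1 = 13 + 9 - 1 = 21

21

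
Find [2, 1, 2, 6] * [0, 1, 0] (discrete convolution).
y[0] = 2×0 = 0; y[1] = 2×1 + 1×0 = 2; y[2] = 2×0 + 1×1 + 2×0 = 1; y[3] = 1×0 + 2×1 + 6×0 = 2; y[4] = 2×0 + 6×1 = 6; y[5] = 6×0 = 0

[0, 2, 1, 2, 6, 0]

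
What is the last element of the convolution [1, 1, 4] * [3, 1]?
Use y[k] = Σ_i a[i]·b[k-i] at k=3. y[3] = 4×1 = 4

4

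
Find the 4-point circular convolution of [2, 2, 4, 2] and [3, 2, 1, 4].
Use y[k] = Σ_j x[j]·h[(k-j) mod 4]. y[0] = 2×3 + 2×4 + 4×1 + 2×2 = 22; y[1] = 2×2 + 2×3 + 4×4 + 2×1 = 28; y[2] = 2×1 + 2×2 + 4×3 + 2×4 = 26; y[3] = 2×4 + 2×1 + 4×2 + 2×3 = 24. Result: [22, 28, 26, 24]

[22, 28, 26, 24]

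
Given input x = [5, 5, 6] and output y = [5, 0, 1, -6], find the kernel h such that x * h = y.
Output length 4 = len(x) + len(h) - 1 ⇒ len(h) = 2. Solve h forward using h[k] = (y[k] - Σ_{i≥1} x[i]·h[k-i]) / x[0]: h[0] = y[0] / x[0] = 5 / 5 = 1; h[1] = (y[1] - 5×1) / x[0] = (0 - 5×1) / 5 = -1. So h = [1, -1]. Forward-check [5, 5, 6] * [1, -1]: y[0] = 5×1 = 5; y[1] = 5×-1 + 5×1 = 0; y[2] = 5×-1 + 6×1 = 1; y[3] = 6×-1 = -6 → [5, 0, 1, -6] ✓

[1, -1]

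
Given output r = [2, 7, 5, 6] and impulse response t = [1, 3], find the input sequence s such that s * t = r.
Deconvolve r=[2, 7, 5, 6] by t=[1, 3]. Since t[0]=1, solve forward: s[0] = r[0] / 1 = 2; s[1] = (r[1] - 2×3) / 1 = 1; s[2] = (r[2] - 1×3) / 1 = 2. So s = [2, 1, 2]. Check by forward convolution: r[0] = 2×1 = 2; r[1] = 2×3 + 1×1 = 7; r[2] = 1×3 + 2×1 = 5; r[3] = 2×3 = 6

[2, 1, 2]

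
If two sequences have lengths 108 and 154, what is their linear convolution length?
Linear/full convolution length: m + n - 1 = 108 + 154 - 1 = 261

261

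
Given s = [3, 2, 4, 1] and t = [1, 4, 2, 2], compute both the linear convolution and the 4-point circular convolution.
Linear: y_lin[0] = 3×1 = 3; y_lin[1] = 3×4 + 2×1 = 14; y_lin[2] = 3×2 + 2×4 + 4×1 = 18; y_lin[3] = 3×2 + 2×2 + 4×4 + 1×1 = 27; y_lin[4] = 2×2 + 4×2 + 1×4 = 16; y_lin[5] = 4×2 + 1×2 = 10; y_lin[6] = 1×2 = 2 → [3, 14, 18, 27, 16, 10, 2]. Circular (length 4): y[0] = 3×1 + 2×2 + 4×2 + 1×4 = 19; y[1] = 3×4 + 2×1 + 4×2 + 1×2 = 24; y[2] = 3×2 + 2×4 + 4×1 + 1×2 = 20; y[3] = 3×2 + 2×2 + 4×4 + 1×1 = 27 → [19, 24, 20, 27]

Linear: [3, 14, 18, 27, 16, 10, 2], Circular: [19, 24, 20, 27]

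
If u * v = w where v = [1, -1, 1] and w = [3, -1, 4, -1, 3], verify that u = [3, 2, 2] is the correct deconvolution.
Forward-compute [3, 2, 2] * [1, -1, 1]: w[0] = 3×1 = 3; w[1] = 3×-1 + 2×1 = -1; w[2] = 3×1 + 2×-1 + 2×1 = 3; w[3] = 2×1 + 2×-1 = 0; w[4] = 2×1 = 2 → [3, -1, 3, 0, 2]. Does not match given w = [3, -1, 4, -1, 3].

Not verified. [3, 2, 2] * [1, -1, 1] = [3, -1, 3, 0, 2], which differs from [3, -1, 4, -1, 3] at index 2.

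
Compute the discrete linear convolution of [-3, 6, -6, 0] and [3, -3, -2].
y[0] = -3×3 = -9; y[1] = -3×-3 + 6×3 = 27; y[2] = -3×-2 + 6×-3 + -6×3 = -30; y[3] = 6×-2 + -6×-3 + 0×3 = 6; y[4] = -6×-2 + 0×-3 = 12; y[5] = 0×-2 = 0

[-9, 27, -30, 6, 12, 0]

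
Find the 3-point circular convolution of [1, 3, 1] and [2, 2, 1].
Use y[k] = Σ_j f[j]·g[(k-j) mod 3]. y[0] = 1×2 + 3×1 + 1×2 = 7; y[1] = 1×2 + 3×2 + 1×1 = 9; y[2] = 1×1 + 3×2 + 1×2 = 9. Result: [7, 9, 9]

[7, 9, 9]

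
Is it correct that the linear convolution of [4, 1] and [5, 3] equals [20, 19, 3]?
Recompute linear convolution of [4, 1] and [5, 3]: y[0] = 4×5 = 20; y[1] = 4×3 + 1×5 = 17; y[2] = 1×3 = 3 → [20, 17, 3]. Compare to given [20, 19, 3]: they differ at index 1: given 19, correct 17, so answer: No

No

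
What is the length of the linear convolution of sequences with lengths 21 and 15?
Linear/full convolution length: m + n - 1 = 21 + 15 - 1 = 35

35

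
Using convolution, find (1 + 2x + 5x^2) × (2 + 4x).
Ascending coefficients: a = [1, 2, 5], b = [2, 4]. c[0] = 1×2 = 2; c[1] = 1×4 + 2×2 = 8; c[2] = 2×4 + 5×2 = 18; c[3] = 5×4 = 20. Result coefficients: [2, 8, 18, 20] → 2 + 8x + 18x^2 + 20x^3

2 + 8x + 18x^2 + 20x^3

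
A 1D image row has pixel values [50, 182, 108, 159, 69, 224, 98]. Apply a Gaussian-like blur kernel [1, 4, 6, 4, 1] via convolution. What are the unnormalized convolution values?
Convolve image row [50, 182, 108, 159, 69, 224, 98] with kernel [1, 4, 6, 4, 1]: y[0] = 50×1 = 50; y[1] = 50×4 + 182×1 = 382; y[2] = 50×6 + 182×4 + 108×1 = 1136; y[3] = 50×4 + 182×6 + 108×4 + 159×1 = 1883; y[4] = 50×1 + 182×4 + 108×6 + 159×4 + 69×1 = 2131; y[5] = 182×1 + 108×4 + 159×6 + 69×4 + 224×1 = 2068; y[6] = 108×1 + 159×4 + 69×6 + 224×4 + 98×1 = 2152; y[7] = 159×1 + 69×4 + 224×6 + 98×4 = 2171; y[8] = 69×1 + 224×4 + 98×6 = 1553; y[9] = 224×1 + 98×4 = 616; y[10] = 98×1 = 98 → [50, 382, 1136, 1883, 2131, 2068, 2152, 2171, 1553, 616, 98]. Normalization factor = sum(kernel) = 16.

[50, 382, 1136, 1883, 2131, 2068, 2152, 2171, 1553, 616, 98]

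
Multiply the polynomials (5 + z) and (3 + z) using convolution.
Ascending coefficients: a = [5, 1], b = [3, 1]. c[0] = 5×3 = 15; c[1] = 5×1 + 1×3 = 8; c[2] = 1×1 = 1. Result coefficients: [15, 8, 1] → 15 + 8z + z^2

15 + 8z + z^2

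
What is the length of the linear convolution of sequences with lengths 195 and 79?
Linear/full convolution length: m + n - 1 = 195 + 79 - 1 = 273

273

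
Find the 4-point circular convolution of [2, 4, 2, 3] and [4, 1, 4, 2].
Use y[k] = Σ_j s[j]·t[(k-j) mod 4]. y[0] = 2×4 + 4×2 + 2×4 + 3×1 = 27; y[1] = 2×1 + 4×4 + 2×2 + 3×4 = 34; y[2] = 2×4 + 4×1 + 2×4 + 3×2 = 26; y[3] = 2×2 + 4×4 + 2×1 + 3×4 = 34. Result: [27, 34, 26, 34]

[27, 34, 26, 34]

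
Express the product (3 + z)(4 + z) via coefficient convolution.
Ascending coefficients: a = [3, 1], b = [4, 1]. c[0] = 3×4 = 12; c[1] = 3×1 + 1×4 = 7; c[2] = 1×1 = 1. Result coefficients: [12, 7, 1] → 12 + 7z + z^2

12 + 7z + z^2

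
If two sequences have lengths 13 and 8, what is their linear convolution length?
Linear/full convolution length: m + n - 1 = 13 + 8 - 1 = 20

20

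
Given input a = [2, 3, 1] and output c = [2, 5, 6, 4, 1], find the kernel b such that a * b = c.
Output length 5 = len(a) + len(b) - 1 ⇒ len(b) = 3. Solve b forward using b[k] = (c[k] - Σ_{i≥1} a[i]·b[k-i]) / a[0]: b[0] = c[0] / a[0] = 2 / 2 = 1; b[1] = (c[1] - 3×1) / a[0] = (5 - 3×1) / 2 = 1; b[2] = (c[2] - 3×1 - 1×1) / a[0] = (6 - 3×1 - 1×1) / 2 = 1. So b = [1, 1, 1]. Forward-check [2, 3, 1] * [1, 1, 1]: c[0] = 2×1 = 2; c[1] = 2×1 + 3×1 = 5; c[2] = 2×1 + 3×1 + 1×1 = 6; c[3] = 3×1 + 1×1 = 4; c[4] = 1×1 = 1 → [2, 5, 6, 4, 1] ✓

[1, 1, 1]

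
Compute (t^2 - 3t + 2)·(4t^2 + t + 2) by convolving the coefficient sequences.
Ascending coefficients: a = [2, -3, 1], b = [2, 1, 4]. c[0] = 2×2 = 4; c[1] = 2×1 + -3×2 = -4; c[2] = 2×4 + -3×1 + 1×2 = 7; c[3] = -3×4 + 1×1 = -11; c[4] = 1×4 = 4. Result coefficients: [4, -4, 7, -11, 4] → 4t^4 - 11t^3 + 7t^2 - 4t + 4

4t^4 - 11t^3 + 7t^2 - 4t + 4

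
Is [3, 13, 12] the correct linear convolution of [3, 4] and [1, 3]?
Recompute linear convolution of [3, 4] and [1, 3]: y[0] = 3×1 = 3; y[1] = 3×3 + 4×1 = 13; y[2] = 4×3 = 12 → [3, 13, 12]. Given [3, 13, 12] matches, so answer: Yes

Yes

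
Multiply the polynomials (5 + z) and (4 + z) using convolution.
Ascending coefficients: a = [5, 1], b = [4, 1]. c[0] = 5×4 = 20; c[1] = 5×1 + 1×4 = 9; c[2] = 1×1 = 1. Result coefficients: [20, 9, 1] → 20 + 9z + z^2

20 + 9z + z^2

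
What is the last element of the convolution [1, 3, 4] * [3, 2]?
Use y[k] = Σ_i a[i]·b[k-i] at k=3. y[3] = 4×2 = 8

8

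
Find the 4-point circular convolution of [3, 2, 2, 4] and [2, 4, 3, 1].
Use y[k] = Σ_j a[j]·b[(k-j) mod 4]. y[0] = 3×2 + 2×1 + 2×3 + 4×4 = 30; y[1] = 3×4 + 2×2 + 2×1 + 4×3 = 30; y[2] = 3×3 + 2×4 + 2×2 + 4×1 = 25; y[3] = 3×1 + 2×3 + 2×4 + 4×2 = 25. Result: [30, 30, 25, 25]

[30, 30, 25, 25]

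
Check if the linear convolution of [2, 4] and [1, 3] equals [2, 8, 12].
Recompute linear convolution of [2, 4] and [1, 3]: y[0] = 2×1 = 2; y[1] = 2×3 + 4×1 = 10; y[2] = 4×3 = 12 → [2, 10, 12]. Compare to given [2, 8, 12]: they differ at index 1: given 8, correct 10, so answer: No

No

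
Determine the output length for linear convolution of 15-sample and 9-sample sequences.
Linear/full convolution length: m + n - 1 = 15 + 9 - 1 = 23

23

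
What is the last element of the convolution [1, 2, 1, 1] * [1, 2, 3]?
Use y[k] = Σ_i a[i]·b[k-i] at k=5. y[5] = 1×3 = 3

3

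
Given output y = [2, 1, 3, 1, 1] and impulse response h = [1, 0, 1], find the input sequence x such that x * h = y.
Deconvolve y=[2, 1, 3, 1, 1] by h=[1, 0, 1]. Since h[0]=1, solve forward: x[0] = y[0] / 1 = 2; x[1] = (y[1] - 2×0) / 1 = 1; x[2] = (y[2] - 1×0 - 2×1) / 1 = 1. So x = [2, 1, 1]. Check by forward convolution: y[0] = 2×1 = 2; y[1] = 2×0 + 1×1 = 1; y[2] = 2×1 + 1×0 + 1×1 = 3; y[3] = 1×1 + 1×0 = 1; y[4] = 1×1 = 1

[2, 1, 1]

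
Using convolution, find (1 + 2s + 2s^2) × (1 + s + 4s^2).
Ascending coefficients: a = [1, 2, 2], b = [1, 1, 4]. c[0] = 1×1 = 1; c[1] = 1×1 + 2×1 = 3; c[2] = 1×4 + 2×1 + 2×1 = 8; c[3] = 2×4 + 2×1 = 10; c[4] = 2×4 = 8. Result coefficients: [1, 3, 8, 10, 8] → 1 + 3s + 8s^2 + 10s^3 + 8s^4

1 + 3s + 8s^2 + 10s^3 + 8s^4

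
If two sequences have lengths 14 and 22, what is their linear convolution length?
Linear/full convolution length: m + n - 1 = 14 + 22 - 1 = 35

35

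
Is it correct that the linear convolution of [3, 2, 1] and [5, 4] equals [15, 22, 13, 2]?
Recompute linear convolution of [3, 2, 1] and [5, 4]: y[0] = 3×5 = 15; y[1] = 3×4 + 2×5 = 22; y[2] = 2×4 + 1×5 = 13; y[3] = 1×4 = 4 → [15, 22, 13, 4]. Compare to given [15, 22, 13, 2]: they differ at index 3: given 2, correct 4, so answer: No

No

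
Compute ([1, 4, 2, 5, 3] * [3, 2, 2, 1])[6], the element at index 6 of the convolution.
Use y[k] = Σ_i a[i]·b[k-i] at k=6. y[6] = 5×1 + 3×2 = 11

11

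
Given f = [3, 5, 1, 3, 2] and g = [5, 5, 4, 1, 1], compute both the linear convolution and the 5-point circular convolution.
Linear: y_lin[0] = 3×5 = 15; y_lin[1] = 3×5 + 5×5 = 40; y_lin[2] = 3×4 + 5×5 + 1×5 = 42; y_lin[3] = 3×1 + 5×4 + 1×5 + 3×5 = 43; y_lin[4] = 3×1 + 5×1 + 1×4 + 3×5 + 2×5 = 37; y_lin[5] = 5×1 + 1×1 + 3×4 + 2×5 = 28; y_lin[6] = 1×1 + 3×1 + 2×4 = 12; y_lin[7] = 3×1 + 2×1 = 5; y_lin[8] = 2×1 = 2 → [15, 40, 42, 43, 37, 28, 12, 5, 2]. Circular (length 5): y[0] = 3×5 + 5×1 + 1×1 + 3×4 + 2×5 = 43; y[1] = 3×5 + 5×5 + 1×1 + 3×1 + 2×4 = 52; y[2] = 3×4 + 5×5 + 1×5 + 3×1 + 2×1 = 47; y[3] = 3×1 + 5×4 + 1×5 + 3×5 + 2×1 = 45; y[4] = 3×1 + 5×1 + 1×4 + 3×5 + 2×5 = 37 → [43, 52, 47, 45, 37]

Linear: [15, 40, 42, 43, 37, 28, 12, 5, 2], Circular: [43, 52, 47, 45, 37]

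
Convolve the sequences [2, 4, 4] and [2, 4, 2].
y[0] = 2×2 = 4; y[1] = 2×4 + 4×2 = 16; y[2] = 2×2 + 4×4 + 4×2 = 28; y[3] = 4×2 + 4×4 = 24; y[4] = 4×2 = 8

[4, 16, 28, 24, 8]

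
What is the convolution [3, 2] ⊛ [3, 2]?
y[0] = 3×3 = 9; y[1] = 3×2 + 2×3 = 12; y[2] = 2×2 = 4

[9, 12, 4]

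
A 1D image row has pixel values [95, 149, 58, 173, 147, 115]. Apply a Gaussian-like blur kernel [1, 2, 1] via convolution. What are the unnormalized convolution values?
Convolve image row [95, 149, 58, 173, 147, 115] with kernel [1, 2, 1]: y[0] = 95×1 = 95; y[1] = 95×2 + 149×1 = 339; y[2] = 95×1 + 149×2 + 58×1 = 451; y[3] = 149×1 + 58×2 + 173×1 = 438; y[4] = 58×1 + 173×2 + 147×1 = 551; y[5] = 173×1 + 147×2 + 115×1 = 582; y[6] = 147×1 + 115×2 = 377; y[7] = 115×1 = 115 → [95, 339, 451, 438, 551, 582, 377, 115]. Normalization factor = sum(kernel) = 4.

[95, 339, 451, 438, 551, 582, 377, 115]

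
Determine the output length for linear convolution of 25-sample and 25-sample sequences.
Linear/full convolution length: m + n - 1 = 25 + 25 - 1 = 49

49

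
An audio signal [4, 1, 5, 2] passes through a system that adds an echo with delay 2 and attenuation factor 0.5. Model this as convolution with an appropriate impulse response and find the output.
Direct-path + delayed-attenuated-path model → impulse response h = [1, 0, 0.5] (1 at lag 0, 0.5 at lag 2). Output y[n] = x[n] + 0.5·x[n - 2] (with x[n] = 0 outside 0..3): y[0] = 4 + 0.5×0 = 4; y[1] = 1 + 0.5×0 = 1; y[2] = 5 + 0.5×4 = 7.0; y[3] = 2 + 0.5×1 = 2.5; y[4] = 0 + 0.5×5 = 2.5; y[5] = 0 + 0.5×2 = 1.0. So y = [4, 1, 7.0, 2.5, 2.5, 1.0]

[4, 1, 7.0, 2.5, 2.5, 1.0]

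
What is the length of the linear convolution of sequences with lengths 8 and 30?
Linear/full convolution length: m + n - 1 = 8 + 30 - 1 = 37

37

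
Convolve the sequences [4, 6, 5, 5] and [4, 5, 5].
y[0] = 4×4 = 16; y[1] = 4×5 + 6×4 = 44; y[2] = 4×5 + 6×5 + 5×4 = 70; y[3] = 6×5 + 5×5 + 5×4 = 75; y[4] = 5×5 + 5×5 = 50; y[5] = 5×5 = 25

[16, 44, 70, 75, 50, 25]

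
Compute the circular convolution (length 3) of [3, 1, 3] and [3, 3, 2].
Use y[k] = Σ_j f[j]·g[(k-j) mod 3]. y[0] = 3×3 + 1×2 + 3×3 = 20; y[1] = 3×3 + 1×3 + 3×2 = 18; y[2] = 3×2 + 1×3 + 3×3 = 18. Result: [20, 18, 18]

[20, 18, 18]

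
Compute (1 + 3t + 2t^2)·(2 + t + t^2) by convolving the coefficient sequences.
Ascending coefficients: a = [1, 3, 2], b = [2, 1, 1]. c[0] = 1×2 = 2; c[1] = 1×1 + 3×2 = 7; c[2] = 1×1 + 3×1 + 2×2 = 8; c[3] = 3×1 + 2×1 = 5; c[4] = 2×1 = 2. Result coefficients: [2, 7, 8, 5, 2] → 2 + 7t + 8t^2 + 5t^3 + 2t^4

2 + 7t + 8t^2 + 5t^3 + 2t^4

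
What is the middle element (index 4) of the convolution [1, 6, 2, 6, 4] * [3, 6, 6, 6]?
Use y[k] = Σ_i a[i]·b[k-i] at k=4. y[4] = 6×6 + 2×6 + 6×6 + 4×3 = 96

96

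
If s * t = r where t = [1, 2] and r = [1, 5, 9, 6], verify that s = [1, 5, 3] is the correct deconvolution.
Forward-compute [1, 5, 3] * [1, 2]: r[0] = 1×1 = 1; r[1] = 1×2 + 5×1 = 7; r[2] = 5×2 + 3×1 = 13; r[3] = 3×2 = 6 → [1, 7, 13, 6]. Does not match given r = [1, 5, 9, 6].

Not verified. [1, 5, 3] * [1, 2] = [1, 7, 13, 6], which differs from [1, 5, 9, 6] at index 1.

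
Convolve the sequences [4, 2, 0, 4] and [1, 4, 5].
y[0] = 4×1 = 4; y[1] = 4×4 + 2×1 = 18; y[2] = 4×5 + 2×4 + 0×1 = 28; y[3] = 2×5 + 0×4 + 4×1 = 14; y[4] = 0×5 + 4×4 = 16; y[5] = 4×5 = 20

[4, 18, 28, 14, 16, 20]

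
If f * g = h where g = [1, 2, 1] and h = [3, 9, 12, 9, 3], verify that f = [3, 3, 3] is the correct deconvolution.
Forward-compute [3, 3, 3] * [1, 2, 1]: h[0] = 3×1 = 3; h[1] = 3×2 + 3×1 = 9; h[2] = 3×1 + 3×2 + 3×1 = 12; h[3] = 3×1 + 3×2 = 9; h[4] = 3×1 = 3 → [3, 9, 12, 9, 3]. Matches given h = [3, 9, 12, 9, 3], so verified.

Verified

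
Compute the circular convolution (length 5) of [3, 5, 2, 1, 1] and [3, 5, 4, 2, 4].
Use y[k] = Σ_j s[j]·t[(k-j) mod 5]. y[0] = 3×3 + 5×4 + 2×2 + 1×4 + 1×5 = 42; y[1] = 3×5 + 5×3 + 2×4 + 1×2 + 1×4 = 44; y[2] = 3×4 + 5×5 + 2×3 + 1×4 + 1×2 = 49; y[3] = 3×2 + 5×4 + 2×5 + 1×3 + 1×4 = 43; y[4] = 3×4 + 5×2 + 2×4 + 1×5 + 1×3 = 38. Result: [42, 44, 49, 43, 38]

[42, 44, 49, 43, 38]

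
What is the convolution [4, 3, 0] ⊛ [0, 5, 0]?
y[0] = 4×0 = 0; y[1] = 4×5 + 3×0 = 20; y[2] = 4×0 + 3×5 + 0×0 = 15; y[3] = 3×0 + 0×5 = 0; y[4] = 0×0 = 0

[0, 20, 15, 0, 0]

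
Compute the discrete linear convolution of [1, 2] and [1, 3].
y[0] = 1×1 = 1; y[1] = 1×3 + 2×1 = 5; y[2] = 2×3 = 6

[1, 5, 6]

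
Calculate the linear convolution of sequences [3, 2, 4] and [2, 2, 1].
y[0] = 3×2 = 6; y[1] = 3×2 + 2×2 = 10; y[2] = 3×1 + 2×2 + 4×2 = 15; y[3] = 2×1 + 4×2 = 10; y[4] = 4×1 = 4

[6, 10, 15, 10, 4]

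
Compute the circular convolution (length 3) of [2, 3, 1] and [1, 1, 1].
Use y[k] = Σ_j x[j]·h[(k-j) mod 3]. y[0] = 2×1 + 3×1 + 1×1 = 6; y[1] = 2×1 + 3×1 + 1×1 = 6; y[2] = 2×1 + 3×1 + 1×1 = 6. Result: [6, 6, 6]

[6, 6, 6]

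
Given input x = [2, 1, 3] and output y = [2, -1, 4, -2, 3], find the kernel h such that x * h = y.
Output length 5 = len(x) + len(h) - 1 ⇒ len(h) = 3. Solve h forward using h[k] = (y[k] - Σ_{i≥1} x[i]·h[k-i]) / x[0]: h[0] = y[0] / x[0] = 2 / 2 = 1; h[1] = (y[1] - 1×1) / x[0] = (-1 - 1×1) / 2 = -1; h[2] = (y[2] - 1×-1 - 3×1) / x[0] = (4 - 1×-1 - 3×1) / 2 = 1. So h = [1, -1, 1]. Forward-check [2, 1, 3] * [1, -1, 1]: y[0] = 2×1 = 2; y[1] = 2×-1 + 1×1 = -1; y[2] = 2×1 + 1×-1 + 3×1 = 4; y[3] = 1×1 + 3×-1 = -2; y[4] = 3×1 = 3 → [2, -1, 4, -2, 3] ✓

[1, -1, 1]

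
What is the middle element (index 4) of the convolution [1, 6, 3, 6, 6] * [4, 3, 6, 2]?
Use y[k] = Σ_i a[i]·b[k-i] at k=4. y[4] = 6×2 + 3×6 + 6×3 + 6×4 = 72

72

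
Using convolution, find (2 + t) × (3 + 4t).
Ascending coefficients: a = [2, 1], b = [3, 4]. c[0] = 2×3 = 6; c[1] = 2×4 + 1×3 = 11; c[2] = 1×4 = 4. Result coefficients: [6, 11, 4] → 6 + 11t + 4t^2

6 + 11t + 4t^2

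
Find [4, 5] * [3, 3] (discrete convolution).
y[0] = 4×3 = 12; y[1] = 4×3 + 5×3 = 27; y[2] = 5×3 = 15

[12, 27, 15]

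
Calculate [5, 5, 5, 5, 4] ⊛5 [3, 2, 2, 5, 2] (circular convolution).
Use y[k] = Σ_j s[j]·t[(k-j) mod 5]. y[0] = 5×3 + 5×2 + 5×5 + 5×2 + 4×2 = 68; y[1] = 5×2 + 5×3 + 5×2 + 5×5 + 4×2 = 68; y[2] = 5×2 + 5×2 + 5×3 + 5×2 + 4×5 = 65; y[3] = 5×5 + 5×2 + 5×2 + 5×3 + 4×2 = 68; y[4] = 5×2 + 5×5 + 5×2 + 5×2 + 4×3 = 67. Result: [68, 68, 65, 68, 67]

[68, 68, 65, 68, 67]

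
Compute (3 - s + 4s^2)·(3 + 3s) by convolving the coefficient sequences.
Ascending coefficients: a = [3, -1, 4], b = [3, 3]. c[0] = 3×3 = 9; c[1] = 3×3 + -1×3 = 6; c[2] = -1×3 + 4×3 = 9; c[3] = 4×3 = 12. Result coefficients: [9, 6, 9, 12] → 9 + 6s + 9s^2 + 12s^3

9 + 6s + 9s^2 + 12s^3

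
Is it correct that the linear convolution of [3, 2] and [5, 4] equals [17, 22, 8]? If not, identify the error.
Recompute linear convolution of [3, 2] and [5, 4]: y[0] = 3×5 = 15; y[1] = 3×4 + 2×5 = 22; y[2] = 2×4 = 8 → [15, 22, 8]. Compare to given [17, 22, 8]: they differ at index 0: given 17, correct 15, so answer: No

No. Error at index 0: given 17, correct 15.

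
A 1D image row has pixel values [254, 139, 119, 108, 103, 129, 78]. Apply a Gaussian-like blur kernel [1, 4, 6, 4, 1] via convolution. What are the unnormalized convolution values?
Convolve image row [254, 139, 119, 108, 103, 129, 78] with kernel [1, 4, 6, 4, 1]: y[0] = 254×1 = 254; y[1] = 254×4 + 139×1 = 1155; y[2] = 254×6 + 139×4 + 119×1 = 2199; y[3] = 254×4 + 139×6 + 119×4 + 108×1 = 2434; y[4] = 254×1 + 139×4 + 119×6 + 108×4 + 103×1 = 2059; y[5] = 139×1 + 119×4 + 108×6 + 103×4 + 129×1 = 1804; y[6] = 119×1 + 108×4 + 103×6 + 129×4 + 78×1 = 1763; y[7] = 108×1 + 103×4 + 129×6 + 78×4 = 1606; y[8] = 103×1 + 129×4 + 78×6 = 1087; y[9] = 129×1 + 78×4 = 441; y[10] = 78×1 = 78 → [254, 1155, 2199, 2434, 2059, 1804, 1763, 1606, 1087, 441, 78]. Normalization factor = sum(kernel) = 16.

[254, 1155, 2199, 2434, 2059, 1804, 1763, 1606, 1087, 441, 78]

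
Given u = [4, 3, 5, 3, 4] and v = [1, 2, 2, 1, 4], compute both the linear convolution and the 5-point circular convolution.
Linear: y_lin[0] = 4×1 = 4; y_lin[1] = 4×2 + 3×1 = 11; y_lin[2] = 4×2 + 3×2 + 5×1 = 19; y_lin[3] = 4×1 + 3×2 + 5×2 + 3×1 = 23; y_lin[4] = 4×4 + 3×1 + 5×2 + 3×2 + 4×1 = 39; y_lin[5] = 3×4 + 5×1 + 3×2 + 4×2 = 31; y_lin[6] = 5×4 + 3×1 + 4×2 = 31; y_lin[7] = 3×4 + 4×1 = 16; y_lin[8] = 4×4 = 16 → [4, 11, 19, 23, 39, 31, 31, 16, 16]. Circular (length 5): y[0] = 4×1 + 3×4 + 5×1 + 3×2 + 4×2 = 35; y[1] = 4×2 + 3×1 + 5×4 + 3×1 + 4×2 = 42; y[2] = 4×2 + 3×2 + 5×1 + 3×4 + 4×1 = 35; y[3] = 4×1 + 3×2 + 5×2 + 3×1 + 4×4 = 39; y[4] = 4×4 + 3×1 + 5×2 + 3×2 + 4×1 = 39 → [35, 42, 35, 39, 39]

Linear: [4, 11, 19, 23, 39, 31, 31, 16, 16], Circular: [35, 42, 35, 39, 39]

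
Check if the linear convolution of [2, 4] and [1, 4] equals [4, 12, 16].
Recompute linear convolution of [2, 4] and [1, 4]: y[0] = 2×1 = 2; y[1] = 2×4 + 4×1 = 12; y[2] = 4×4 = 16 → [2, 12, 16]. Compare to given [4, 12, 16]: they differ at index 0: given 4, correct 2, so answer: No

No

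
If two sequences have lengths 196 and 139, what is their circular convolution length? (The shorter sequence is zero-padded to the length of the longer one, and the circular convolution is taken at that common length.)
Circular convolution (zero-padding the shorter input) has length max(m, n) = max(196, 139) = 196

196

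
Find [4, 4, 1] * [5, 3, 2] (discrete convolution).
y[0] = 4×5 = 20; y[1] = 4×3 + 4×5 = 32; y[2] = 4×2 + 4×3 + 1×5 = 25; y[3] = 4×2 + 1×3 = 11; y[4] = 1×2 = 2

[20, 32, 25, 11, 2]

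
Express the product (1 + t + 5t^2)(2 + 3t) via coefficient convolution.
Ascending coefficients: a = [1, 1, 5], b = [2, 3]. c[0] = 1×2 = 2; c[1] = 1×3 + 1×2 = 5; c[2] = 1×3 + 5×2 = 13; c[3] = 5×3 = 15. Result coefficients: [2, 5, 13, 15] → 2 + 5t + 13t^2 + 15t^3

2 + 5t + 13t^2 + 15t^3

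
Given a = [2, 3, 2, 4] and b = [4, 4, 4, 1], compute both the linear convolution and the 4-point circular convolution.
Linear: y_lin[0] = 2×4 = 8; y_lin[1] = 2×4 + 3×4 = 20; y_lin[2] = 2×4 + 3×4 + 2×4 = 28; y_lin[3] = 2×1 + 3×4 + 2×4 + 4×4 = 38; y_lin[4] = 3×1 + 2×4 + 4×4 = 27; y_lin[5] = 2×1 + 4×4 = 18; y_lin[6] = 4×1 = 4 → [8, 20, 28, 38, 27, 18, 4]. Circular (length 4): y[0] = 2×4 + 3×1 + 2×4 + 4×4 = 35; y[1] = 2×4 + 3×4 + 2×1 + 4×4 = 38; y[2] = 2×4 + 3×4 + 2×4 + 4×1 = 32; y[3] = 2×1 + 3×4 + 2×4 + 4×4 = 38 → [35, 38, 32, 38]

Linear: [8, 20, 28, 38, 27, 18, 4], Circular: [35, 38, 32, 38]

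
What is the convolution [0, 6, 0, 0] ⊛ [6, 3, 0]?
y[0] = 0×6 = 0; y[1] = 0×3 + 6×6 = 36; y[2] = 0×0 + 6×3 + 0×6 = 18; y[3] = 6×0 + 0×3 + 0×6 = 0; y[4] = 0×0 + 0×3 = 0; y[5] = 0×0 = 0

[0, 36, 18, 0, 0, 0]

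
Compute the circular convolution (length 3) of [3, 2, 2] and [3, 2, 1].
Use y[k] = Σ_j u[j]·v[(k-j) mod 3]. y[0] = 3×3 + 2×1 + 2×2 = 15; y[1] = 3×2 + 2×3 + 2×1 = 14; y[2] = 3×1 + 2×2 + 2×3 = 13. Result: [15, 14, 13]

[15, 14, 13]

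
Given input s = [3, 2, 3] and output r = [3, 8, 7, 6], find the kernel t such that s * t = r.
Output length 4 = len(s) + len(t) - 1 ⇒ len(t) = 2. Solve t forward using t[k] = (r[k] - Σ_{i≥1} s[i]·t[k-i]) / s[0]: t[0] = r[0] / s[0] = 3 / 3 = 1; t[1] = (r[1] - 2×1) / s[0] = (8 - 2×1) / 3 = 2. So t = [1, 2]. Forward-check [3, 2, 3] * [1, 2]: r[0] = 3×1 = 3; r[1] = 3×2 + 2×1 = 8; r[2] = 2×2 + 3×1 = 7; r[3] = 3×2 = 6 → [3, 8, 7, 6] ✓

[1, 2]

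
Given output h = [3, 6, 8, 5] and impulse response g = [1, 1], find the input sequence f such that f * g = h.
Deconvolve h=[3, 6, 8, 5] by g=[1, 1]. Since g[0]=1, solve forward: f[0] = h[0] / 1 = 3; f[1] = (h[1] - 3×1) / 1 = 3; f[2] = (h[2] - 3×1) / 1 = 5. So f = [3, 3, 5]. Check by forward convolution: h[0] = 3×1 = 3; h[1] = 3×1 + 3×1 = 6; h[2] = 3×1 + 5×1 = 8; h[3] = 5×1 = 5

[3, 3, 5]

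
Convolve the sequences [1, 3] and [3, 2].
y[0] = 1×3 = 3; y[1] = 1×2 + 3×3 = 11; y[2] = 3×2 = 6

[3, 11, 6]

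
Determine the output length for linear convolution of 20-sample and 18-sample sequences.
Linear/full convolution length: m + n - 1 = 20 + 18 - 1 = 37

37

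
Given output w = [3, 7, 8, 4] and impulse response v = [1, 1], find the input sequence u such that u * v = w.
Deconvolve w=[3, 7, 8, 4] by v=[1, 1]. Since v[0]=1, solve forward: u[0] = w[0] / 1 = 3; u[1] = (w[1] - 3×1) / 1 = 4; u[2] = (w[2] - 4×1) / 1 = 4. So u = [3, 4, 4]. Check by forward convolution: w[0] = 3×1 = 3; w[1] = 3×1 + 4×1 = 7; w[2] = 4×1 + 4×1 = 8; w[3] = 4×1 = 4

[3, 4, 4]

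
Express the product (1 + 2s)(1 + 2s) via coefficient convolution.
Ascending coefficients: a = [1, 2], b = [1, 2]. c[0] = 1×1 = 1; c[1] = 1×2 + 2×1 = 4; c[2] = 2×2 = 4. Result coefficients: [1, 4, 4] → 1 + 4s + 4s^2

1 + 4s + 4s^2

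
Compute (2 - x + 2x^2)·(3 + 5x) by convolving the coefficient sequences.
Ascending coefficients: a = [2, -1, 2], b = [3, 5]. c[0] = 2×3 = 6; c[1] = 2×5 + -1×3 = 7; c[2] = -1×5 + 2×3 = 1; c[3] = 2×5 = 10. Result coefficients: [6, 7, 1, 10] → 6 + 7x + x^2 + 10x^3

6 + 7x + x^2 + 10x^3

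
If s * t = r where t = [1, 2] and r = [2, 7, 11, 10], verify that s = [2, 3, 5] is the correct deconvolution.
Forward-compute [2, 3, 5] * [1, 2]: r[0] = 2×1 = 2; r[1] = 2×2 + 3×1 = 7; r[2] = 3×2 + 5×1 = 11; r[3] = 5×2 = 10 → [2, 7, 11, 10]. Matches given r = [2, 7, 11, 10], so verified.

Verified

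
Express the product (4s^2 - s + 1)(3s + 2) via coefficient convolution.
Ascending coefficients: a = [1, -1, 4], b = [2, 3]. c[0] = 1×2 = 2; c[1] = 1×3 + -1×2 = 1; c[2] = -1×3 + 4×2 = 5; c[3] = 4×3 = 12. Result coefficients: [2, 1, 5, 12] → 12s^3 + 5s^2 + s + 2

12s^3 + 5s^2 + s + 2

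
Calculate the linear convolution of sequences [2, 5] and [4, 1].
y[0] = 2×4 = 8; y[1] = 2×1 + 5×4 = 22; y[2] = 5×1 = 5

[8, 22, 5]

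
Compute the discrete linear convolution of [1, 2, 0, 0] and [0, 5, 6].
y[0] = 1×0 = 0; y[1] = 1×5 + 2×0 = 5; y[2] = 1×6 + 2×5 + 0×0 = 16; y[3] = 2×6 + 0×5 + 0×0 = 12; y[4] = 0×6 + 0×5 = 0; y[5] = 0×6 = 0

[0, 5, 16, 12, 0, 0]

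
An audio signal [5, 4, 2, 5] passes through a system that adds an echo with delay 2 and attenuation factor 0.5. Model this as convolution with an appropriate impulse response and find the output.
Direct-path + delayed-attenuated-path model → impulse response h = [1, 0, 0.5] (1 at lag 0, 0.5 at lag 2). Output y[n] = x[n] + 0.5·x[n - 2] (with x[n] = 0 outside 0..3): y[0] = 5 + 0.5×0 = 5; y[1] = 4 + 0.5×0 = 4; y[2] = 2 + 0.5×5 = 4.5; y[3] = 5 + 0.5×4 = 7.0; y[4] = 0 + 0.5×2 = 1.0; y[5] = 0 + 0.5×5 = 2.5. So y = [5, 4, 4.5, 7.0, 1.0, 2.5]

[5, 4, 4.5, 7.0, 1.0, 2.5]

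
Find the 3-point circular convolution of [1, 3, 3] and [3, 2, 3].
Use y[k] = Σ_j s[j]·t[(k-j) mod 3]. y[0] = 1×3 + 3×3 + 3×2 = 18; y[1] = 1×2 + 3×3 + 3×3 = 20; y[2] = 1×3 + 3×2 + 3×3 = 18. Result: [18, 20, 18]

[18, 20, 18]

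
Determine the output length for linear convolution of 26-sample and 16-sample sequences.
Linear/full convolution length: m + n - 1 = 26 + 16 - 1 = 41

41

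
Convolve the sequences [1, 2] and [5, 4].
y[0] = 1×5 = 5; y[1] = 1×4 + 2×5 = 14; y[2] = 2×4 = 8

[5, 14, 8]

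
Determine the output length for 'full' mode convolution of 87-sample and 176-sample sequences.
Linear/full convolution length: m + n - 1 = 87 + 176 - 1 = 262

262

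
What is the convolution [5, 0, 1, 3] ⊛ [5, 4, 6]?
y[0] = 5×5 = 25; y[1] = 5×4 + 0×5 = 20; y[2] = 5×6 + 0×4 + 1×5 = 35; y[3] = 0×6 + 1×4 + 3×5 = 19; y[4] = 1×6 + 3×4 = 18; y[5] = 3×6 = 18

[25, 20, 35, 19, 18, 18]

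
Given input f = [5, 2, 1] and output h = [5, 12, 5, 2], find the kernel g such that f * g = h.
Output length 4 = len(f) + len(g) - 1 ⇒ len(g) = 2. Solve g forward using g[k] = (h[k] - Σ_{i≥1} f[i]·g[k-i]) / f[0]: g[0] = h[0] / f[0] = 5 / 5 = 1; g[1] = (h[1] - 2×1) / f[0] = (12 - 2×1) / 5 = 2. So g = [1, 2]. Forward-check [5, 2, 1] * [1, 2]: h[0] = 5×1 = 5; h[1] = 5×2 + 2×1 = 12; h[2] = 2×2 + 1×1 = 5; h[3] = 1×2 = 2 → [5, 12, 5, 2] ✓

[1, 2]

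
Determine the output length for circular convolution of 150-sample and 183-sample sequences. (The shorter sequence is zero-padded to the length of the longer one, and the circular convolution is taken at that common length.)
Circular convolution (zero-padding the shorter input) has length max(m, n) = max(150, 183) = 183

183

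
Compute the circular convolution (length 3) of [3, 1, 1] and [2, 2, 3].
Use y[k] = Σ_j u[j]·v[(k-j) mod 3]. y[0] = 3×2 + 1×3 + 1×2 = 11; y[1] = 3×2 + 1×2 + 1×3 = 11; y[2] = 3×3 + 1×2 + 1×2 = 13. Result: [11, 11, 13]

[11, 11, 13]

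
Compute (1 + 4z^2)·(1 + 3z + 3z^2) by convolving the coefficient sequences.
Ascending coefficients: a = [1, 0, 4], b = [1, 3, 3]. c[0] = 1×1 = 1; c[1] = 1×3 + 0×1 = 3; c[2] = 1×3 + 0×3 + 4×1 = 7; c[3] = 0×3 + 4×3 = 12; c[4] = 4×3 = 12. Result coefficients: [1, 3, 7, 12, 12] → 1 + 3z + 7z^2 + 12z^3 + 12z^4

1 + 3z + 7z^2 + 12z^3 + 12z^4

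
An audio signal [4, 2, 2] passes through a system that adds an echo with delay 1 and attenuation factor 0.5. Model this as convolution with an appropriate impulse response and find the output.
Direct-path + delayed-attenuated-path model → impulse response h = [1, 0.5] (1 at lag 0, 0.5 at lag 1). Output y[n] = x[n] + 0.5·x[n - 1] (with x[n] = 0 outside 0..2): y[0] = 4 + 0.5×0 = 4; y[1] = 2 + 0.5×4 = 4.0; y[2] = 2 + 0.5×2 = 3.0; y[3] = 0 + 0.5×2 = 1.0. So y = [4, 4.0, 3.0, 1.0]

[4, 4.0, 3.0, 1.0]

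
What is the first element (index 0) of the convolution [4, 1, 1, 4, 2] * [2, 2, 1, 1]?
Use y[k] = Σ_i a[i]·b[k-i] at k=0. y[0] = 4×2 = 8

8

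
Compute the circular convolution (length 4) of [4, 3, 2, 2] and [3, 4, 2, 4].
Use y[k] = Σ_j a[j]·b[(k-j) mod 4]. y[0] = 4×3 + 3×4 + 2×2 + 2×4 = 36; y[1] = 4×4 + 3×3 + 2×4 + 2×2 = 37; y[2] = 4×2 + 3×4 + 2×3 + 2×4 = 34; y[3] = 4×4 + 3×2 + 2×4 + 2×3 = 36. Result: [36, 37, 34, 36]

[36, 37, 34, 36]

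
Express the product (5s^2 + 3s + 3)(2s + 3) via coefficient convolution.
Ascending coefficients: a = [3, 3, 5], b = [3, 2]. c[0] = 3×3 = 9; c[1] = 3×2 + 3×3 = 15; c[2] = 3×2 + 5×3 = 21; c[3] = 5×2 = 10. Result coefficients: [9, 15, 21, 10] → 10s^3 + 21s^2 + 15s + 9

10s^3 + 21s^2 + 15s + 9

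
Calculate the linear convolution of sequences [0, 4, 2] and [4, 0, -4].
y[0] = 0×4 = 0; y[1] = 0×0 + 4×4 = 16; y[2] = 0×-4 + 4×0 + 2×4 = 8; y[3] = 4×-4 + 2×0 = -16; y[4] = 2×-4 = -8

[0, 16, 8, -16, -8]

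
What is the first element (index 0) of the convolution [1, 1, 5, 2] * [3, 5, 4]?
Use y[k] = Σ_i a[i]·b[k-i] at k=0. y[0] = 1×3 = 3

3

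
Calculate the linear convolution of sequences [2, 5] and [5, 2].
y[0] = 2×5 = 10; y[1] = 2×2 + 5×5 = 29; y[2] = 5×2 = 10

[10, 29, 10]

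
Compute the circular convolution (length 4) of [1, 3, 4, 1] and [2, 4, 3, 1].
Use y[k] = Σ_j x[j]·h[(k-j) mod 4]. y[0] = 1×2 + 3×1 + 4×3 + 1×4 = 21; y[1] = 1×4 + 3×2 + 4×1 + 1×3 = 17; y[2] = 1×3 + 3×4 + 4×2 + 1×1 = 24; y[3] = 1×1 + 3×3 + 4×4 + 1×2 = 28. Result: [21, 17, 24, 28]

[21, 17, 24, 28]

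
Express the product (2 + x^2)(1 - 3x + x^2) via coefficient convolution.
Ascending coefficients: a = [2, 0, 1], b = [1, -3, 1]. c[0] = 2×1 = 2; c[1] = 2×-3 + 0×1 = -6; c[2] = 2×1 + 0×-3 + 1×1 = 3; c[3] = 0×1 + 1×-3 = -3; c[4] = 1×1 = 1. Result coefficients: [2, -6, 3, -3, 1] → 2 - 6x + 3x^2 - 3x^3 + x^4

2 - 6x + 3x^2 - 3x^3 + x^4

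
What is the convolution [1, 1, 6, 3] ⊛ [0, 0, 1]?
y[0] = 1×0 = 0; y[1] = 1×0 + 1×0 = 0; y[2] = 1×1 + 1×0 + 6×0 = 1; y[3] = 1×1 + 6×0 + 3×0 = 1; y[4] = 6×1 + 3×0 = 6; y[5] = 3×1 = 3

[0, 0, 1, 1, 6, 3]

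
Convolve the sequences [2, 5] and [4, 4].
y[0] = 2×4 = 8; y[1] = 2×4 + 5×4 = 28; y[2] = 5×4 = 20

[8, 28, 20]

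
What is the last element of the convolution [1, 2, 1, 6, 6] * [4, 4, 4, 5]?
Use y[k] = Σ_i a[i]·b[k-i] at k=7. y[7] = 6×5 = 30

30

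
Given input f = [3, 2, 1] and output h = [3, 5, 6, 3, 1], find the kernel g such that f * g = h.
Output length 5 = len(f) + len(g) - 1 ⇒ len(g) = 3. Solve g forward using g[k] = (h[k] - Σ_{i≥1} f[i]·g[k-i]) / f[0]: g[0] = h[0] / f[0] = 3 / 3 = 1; g[1] = (h[1] - 2×1) / f[0] = (5 - 2×1) / 3 = 1; g[2] = (h[2] - 2×1 - 1×1) / f[0] = (6 - 2×1 - 1×1) / 3 = 1. So g = [1, 1, 1]. Forward-check [3, 2, 1] * [1, 1, 1]: h[0] = 3×1 = 3; h[1] = 3×1 + 2×1 = 5; h[2] = 3×1 + 2×1 + 1×1 = 6; h[3] = 2×1 + 1×1 = 3; h[4] = 1×1 = 1 → [3, 5, 6, 3, 1] ✓

[1, 1, 1]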